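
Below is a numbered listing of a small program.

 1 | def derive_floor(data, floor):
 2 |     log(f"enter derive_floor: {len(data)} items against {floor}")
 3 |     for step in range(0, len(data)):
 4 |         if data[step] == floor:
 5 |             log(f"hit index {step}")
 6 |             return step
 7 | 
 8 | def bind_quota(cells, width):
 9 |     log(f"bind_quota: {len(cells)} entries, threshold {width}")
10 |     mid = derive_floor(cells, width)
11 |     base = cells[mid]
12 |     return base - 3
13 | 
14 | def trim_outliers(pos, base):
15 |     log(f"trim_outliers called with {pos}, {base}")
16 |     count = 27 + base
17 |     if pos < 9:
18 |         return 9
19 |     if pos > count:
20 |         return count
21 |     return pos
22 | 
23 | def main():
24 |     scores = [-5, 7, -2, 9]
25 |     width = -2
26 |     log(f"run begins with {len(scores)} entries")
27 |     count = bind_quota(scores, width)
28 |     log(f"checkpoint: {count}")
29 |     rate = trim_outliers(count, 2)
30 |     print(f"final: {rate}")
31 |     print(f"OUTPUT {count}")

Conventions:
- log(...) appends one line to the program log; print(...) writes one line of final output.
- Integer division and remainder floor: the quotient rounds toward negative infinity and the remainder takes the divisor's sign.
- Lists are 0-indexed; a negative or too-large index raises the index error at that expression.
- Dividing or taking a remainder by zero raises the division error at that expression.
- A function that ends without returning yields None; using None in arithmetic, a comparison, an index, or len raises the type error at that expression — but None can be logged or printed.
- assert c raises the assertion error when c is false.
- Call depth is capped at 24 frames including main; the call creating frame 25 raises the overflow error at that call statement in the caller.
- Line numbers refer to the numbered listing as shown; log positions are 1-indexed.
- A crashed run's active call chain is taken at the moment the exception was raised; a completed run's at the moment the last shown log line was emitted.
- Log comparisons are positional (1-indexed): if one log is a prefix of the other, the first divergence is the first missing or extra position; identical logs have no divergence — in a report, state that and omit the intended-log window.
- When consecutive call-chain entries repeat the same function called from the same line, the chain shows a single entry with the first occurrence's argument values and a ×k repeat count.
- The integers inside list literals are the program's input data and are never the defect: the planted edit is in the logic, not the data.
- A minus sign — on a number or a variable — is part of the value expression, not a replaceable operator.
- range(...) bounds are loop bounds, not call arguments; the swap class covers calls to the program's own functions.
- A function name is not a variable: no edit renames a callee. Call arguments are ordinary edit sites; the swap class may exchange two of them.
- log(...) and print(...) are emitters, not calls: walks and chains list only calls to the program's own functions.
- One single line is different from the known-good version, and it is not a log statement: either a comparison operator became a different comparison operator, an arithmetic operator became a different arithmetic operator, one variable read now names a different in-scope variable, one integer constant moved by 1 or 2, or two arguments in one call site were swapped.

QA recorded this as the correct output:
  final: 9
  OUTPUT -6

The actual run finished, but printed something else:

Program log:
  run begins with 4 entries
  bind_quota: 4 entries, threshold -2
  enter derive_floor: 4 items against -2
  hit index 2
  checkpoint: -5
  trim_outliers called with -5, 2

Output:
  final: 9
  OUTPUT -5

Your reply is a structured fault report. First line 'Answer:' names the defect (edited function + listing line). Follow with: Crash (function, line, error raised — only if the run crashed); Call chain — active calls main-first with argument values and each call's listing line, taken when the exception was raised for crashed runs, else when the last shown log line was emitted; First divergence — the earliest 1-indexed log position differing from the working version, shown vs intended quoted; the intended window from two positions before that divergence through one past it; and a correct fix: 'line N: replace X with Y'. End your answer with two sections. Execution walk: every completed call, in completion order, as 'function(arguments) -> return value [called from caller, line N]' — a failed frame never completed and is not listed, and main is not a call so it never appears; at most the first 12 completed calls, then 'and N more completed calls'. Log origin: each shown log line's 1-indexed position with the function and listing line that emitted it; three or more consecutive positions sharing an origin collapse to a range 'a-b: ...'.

Answer: the defect is in bind_quota at line 12.
Key observation: At log position 5 the runs split — shown 'checkpoint: -5', but the working version logs 'checkpoint: -6'.
Call chain: main -> trim_outliers(-5, 2) (called at line 29).
First divergence: position 5 — the shown line 'checkpoint: -5' should read 'checkpoint: -6'.
Intended log window:
  3: enter derive_floor: 4 items against -2
  4: hit index 2
  5: checkpoint: -6
  6: trim_outliers called with -6, 2
Execution walk:
  derive_floor([-5, 7, -2, 9], -2) -> 2  [called from bind_quota, line 10]
  bind_quota([-5, 7, -2, 9], -2) -> -5  [called from main, line 27]
  trim_outliers(-5, 2) -> 9  [called from main, line 29]
Origin of each log line:
  1: emitted by main (line 26)
  2: emitted by bind_quota (line 9)
  3: emitted by derive_floor (line 2)
  4: emitted by derive_floor (line 5)
  5: emitted by main (line 28)
  6: emitted by trim_outliers (line 15)
A correct fix: line 12: replace `-` with `*`.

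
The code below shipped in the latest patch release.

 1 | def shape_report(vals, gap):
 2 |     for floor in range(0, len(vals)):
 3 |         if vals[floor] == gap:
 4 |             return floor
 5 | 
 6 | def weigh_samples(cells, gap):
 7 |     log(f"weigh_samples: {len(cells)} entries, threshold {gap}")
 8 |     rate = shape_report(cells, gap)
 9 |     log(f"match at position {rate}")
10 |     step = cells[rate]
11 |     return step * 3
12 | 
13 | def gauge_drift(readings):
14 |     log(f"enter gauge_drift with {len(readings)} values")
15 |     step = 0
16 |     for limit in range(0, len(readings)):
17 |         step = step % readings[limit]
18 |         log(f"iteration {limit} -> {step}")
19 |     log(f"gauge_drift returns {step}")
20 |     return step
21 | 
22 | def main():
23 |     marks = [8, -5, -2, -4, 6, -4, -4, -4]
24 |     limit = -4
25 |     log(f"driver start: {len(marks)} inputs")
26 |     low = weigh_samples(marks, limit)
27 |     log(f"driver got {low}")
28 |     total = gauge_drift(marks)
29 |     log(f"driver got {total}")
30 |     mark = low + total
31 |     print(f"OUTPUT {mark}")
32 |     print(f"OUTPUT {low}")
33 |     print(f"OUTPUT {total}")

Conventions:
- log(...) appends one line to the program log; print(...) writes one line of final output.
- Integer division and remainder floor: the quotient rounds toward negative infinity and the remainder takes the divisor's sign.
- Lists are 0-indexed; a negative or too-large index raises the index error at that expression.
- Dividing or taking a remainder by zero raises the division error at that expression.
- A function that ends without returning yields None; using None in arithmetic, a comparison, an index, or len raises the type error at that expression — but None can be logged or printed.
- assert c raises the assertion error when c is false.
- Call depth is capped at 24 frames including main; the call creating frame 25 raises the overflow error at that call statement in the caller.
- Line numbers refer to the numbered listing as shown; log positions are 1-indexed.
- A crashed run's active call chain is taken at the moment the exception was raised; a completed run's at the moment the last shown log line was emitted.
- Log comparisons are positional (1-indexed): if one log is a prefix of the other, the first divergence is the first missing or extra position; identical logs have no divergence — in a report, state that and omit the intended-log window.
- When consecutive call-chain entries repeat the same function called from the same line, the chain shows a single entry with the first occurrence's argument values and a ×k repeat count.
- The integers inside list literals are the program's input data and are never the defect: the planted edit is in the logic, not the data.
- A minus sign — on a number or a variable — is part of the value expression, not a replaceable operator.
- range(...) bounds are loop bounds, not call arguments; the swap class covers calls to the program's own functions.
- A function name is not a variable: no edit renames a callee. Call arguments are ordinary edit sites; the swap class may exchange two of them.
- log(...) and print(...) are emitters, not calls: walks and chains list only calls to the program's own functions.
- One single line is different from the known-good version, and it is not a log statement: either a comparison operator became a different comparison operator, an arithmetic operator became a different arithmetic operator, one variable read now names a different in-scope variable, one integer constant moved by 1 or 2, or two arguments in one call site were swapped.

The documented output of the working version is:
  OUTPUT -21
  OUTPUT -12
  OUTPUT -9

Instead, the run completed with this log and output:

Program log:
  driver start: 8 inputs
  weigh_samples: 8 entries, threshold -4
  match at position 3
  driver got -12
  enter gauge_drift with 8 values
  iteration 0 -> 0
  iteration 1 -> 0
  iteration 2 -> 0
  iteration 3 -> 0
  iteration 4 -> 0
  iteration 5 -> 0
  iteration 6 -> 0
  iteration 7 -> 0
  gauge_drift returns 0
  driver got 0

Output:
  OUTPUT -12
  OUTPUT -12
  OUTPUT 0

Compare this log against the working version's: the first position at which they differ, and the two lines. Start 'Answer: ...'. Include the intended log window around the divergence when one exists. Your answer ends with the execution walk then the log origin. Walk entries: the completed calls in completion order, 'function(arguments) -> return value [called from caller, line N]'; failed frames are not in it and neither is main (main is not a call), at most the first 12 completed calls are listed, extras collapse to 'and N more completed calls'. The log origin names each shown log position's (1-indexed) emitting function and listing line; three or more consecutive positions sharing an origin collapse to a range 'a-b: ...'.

Answer: position 6; shown 'iteration 0 -> 0' vs intended 'iteration 0 -> 8'.
Intended log window:
  4: driver got -12
  5: enter gauge_drift with 8 values
  6: iteration 0 -> 8
  7: iteration 1 -> 3
Execution walk:
  shape_report([8, -5, -2, -4, 6, -4, -4, -4], -4) -> 3  [called from weigh_samples, line 8]
  weigh_samples([8, -5, -2, -4, 6, -4, -4, -4], -4) -> -12  [called from main, line 26]
  gauge_drift([8, -5, -2, -4, 6, -4, -4, -4]) -> 0  [called from main, line 28]
Log origin:
  1: logged in main at line 25
  2: logged in weigh_samples at line 7
  3: logged in weigh_samples at line 9
  4: logged in main at line 27
  5: logged in gauge_drift at line 14
  6-13: logged in gauge_drift at line 18
  14: logged in gauge_drift at line 19
  15: logged in main at line 29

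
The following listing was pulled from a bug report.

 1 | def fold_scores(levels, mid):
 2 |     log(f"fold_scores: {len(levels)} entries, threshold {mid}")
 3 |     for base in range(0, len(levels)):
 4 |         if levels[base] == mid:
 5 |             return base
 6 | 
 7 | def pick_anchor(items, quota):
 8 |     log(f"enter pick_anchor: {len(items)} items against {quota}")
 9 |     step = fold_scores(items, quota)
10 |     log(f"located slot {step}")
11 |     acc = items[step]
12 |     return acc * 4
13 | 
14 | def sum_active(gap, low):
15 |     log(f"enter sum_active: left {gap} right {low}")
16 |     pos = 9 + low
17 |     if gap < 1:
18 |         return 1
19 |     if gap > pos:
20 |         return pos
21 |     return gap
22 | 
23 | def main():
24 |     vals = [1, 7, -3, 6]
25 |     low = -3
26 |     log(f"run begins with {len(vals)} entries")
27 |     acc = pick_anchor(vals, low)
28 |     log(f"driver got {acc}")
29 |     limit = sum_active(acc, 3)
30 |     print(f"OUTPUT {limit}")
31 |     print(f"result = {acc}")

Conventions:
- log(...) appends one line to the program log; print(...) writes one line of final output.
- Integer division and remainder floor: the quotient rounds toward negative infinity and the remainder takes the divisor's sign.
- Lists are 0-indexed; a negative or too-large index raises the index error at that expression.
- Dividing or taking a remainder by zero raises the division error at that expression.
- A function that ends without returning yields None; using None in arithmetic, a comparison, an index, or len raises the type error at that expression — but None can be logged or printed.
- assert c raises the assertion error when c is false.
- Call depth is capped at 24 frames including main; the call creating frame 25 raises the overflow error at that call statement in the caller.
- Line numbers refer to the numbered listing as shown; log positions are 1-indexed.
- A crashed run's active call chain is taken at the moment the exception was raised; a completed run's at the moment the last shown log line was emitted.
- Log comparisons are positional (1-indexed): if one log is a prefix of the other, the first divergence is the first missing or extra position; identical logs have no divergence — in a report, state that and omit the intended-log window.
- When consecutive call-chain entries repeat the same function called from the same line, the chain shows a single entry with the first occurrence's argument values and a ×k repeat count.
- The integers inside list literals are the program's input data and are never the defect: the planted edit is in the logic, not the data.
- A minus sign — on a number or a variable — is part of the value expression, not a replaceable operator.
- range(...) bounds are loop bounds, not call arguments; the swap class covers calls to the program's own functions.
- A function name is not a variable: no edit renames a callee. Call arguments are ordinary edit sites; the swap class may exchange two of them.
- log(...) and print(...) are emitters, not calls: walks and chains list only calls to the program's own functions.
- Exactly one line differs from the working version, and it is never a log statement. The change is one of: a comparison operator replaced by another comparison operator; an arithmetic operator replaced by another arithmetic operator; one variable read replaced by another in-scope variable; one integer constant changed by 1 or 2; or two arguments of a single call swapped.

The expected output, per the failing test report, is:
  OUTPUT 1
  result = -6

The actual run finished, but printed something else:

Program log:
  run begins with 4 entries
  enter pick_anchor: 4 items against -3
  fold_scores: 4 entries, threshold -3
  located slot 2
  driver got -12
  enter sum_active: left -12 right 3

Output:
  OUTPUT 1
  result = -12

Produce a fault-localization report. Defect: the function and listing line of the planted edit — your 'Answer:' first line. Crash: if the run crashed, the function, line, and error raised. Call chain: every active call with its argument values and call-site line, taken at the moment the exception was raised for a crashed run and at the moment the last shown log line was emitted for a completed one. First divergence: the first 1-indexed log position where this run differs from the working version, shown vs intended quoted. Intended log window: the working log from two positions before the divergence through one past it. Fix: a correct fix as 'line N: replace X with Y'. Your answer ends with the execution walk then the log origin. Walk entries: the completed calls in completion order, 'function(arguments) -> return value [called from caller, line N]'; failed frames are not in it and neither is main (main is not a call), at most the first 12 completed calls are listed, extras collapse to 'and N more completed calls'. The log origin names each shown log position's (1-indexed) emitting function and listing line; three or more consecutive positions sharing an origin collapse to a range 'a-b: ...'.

Answer: the defect is in pick_anchor at line 12.
Core observation: At log position 5 the runs split — shown 'driver got -12', but the working version logs 'driver got -6'.
Call chain: main -> sum_active(-12, 3) (called at line 29).
First divergence: position 5 — shown 'driver got -12', intended 'driver got -6'.
Intended log window:
  3: fold_scores: 4 entries, threshold -3
  4: located slot 2
  5: driver got -6
  6: enter sum_active: left -6 right 3
Execution walk:
  fold_scores([1, 7, -3, 6], -3) -> 2  [called from pick_anchor, line 9]
  pick_anchor([1, 7, -3, 6], -3) -> -12  [called from main, line 27]
  sum_active(-12, 3) -> 1  [called from main, line 29]
Log origin:
  1: emitted by main (line 26)
  2: emitted by pick_anchor (line 8)
  3: emitted by fold_scores (line 2)
  4: emitted by pick_anchor (line 10)
  5: emitted by main (line 28)
  6: emitted by sum_active (line 15)
A correct fix: line 12: replace `4` with `2`.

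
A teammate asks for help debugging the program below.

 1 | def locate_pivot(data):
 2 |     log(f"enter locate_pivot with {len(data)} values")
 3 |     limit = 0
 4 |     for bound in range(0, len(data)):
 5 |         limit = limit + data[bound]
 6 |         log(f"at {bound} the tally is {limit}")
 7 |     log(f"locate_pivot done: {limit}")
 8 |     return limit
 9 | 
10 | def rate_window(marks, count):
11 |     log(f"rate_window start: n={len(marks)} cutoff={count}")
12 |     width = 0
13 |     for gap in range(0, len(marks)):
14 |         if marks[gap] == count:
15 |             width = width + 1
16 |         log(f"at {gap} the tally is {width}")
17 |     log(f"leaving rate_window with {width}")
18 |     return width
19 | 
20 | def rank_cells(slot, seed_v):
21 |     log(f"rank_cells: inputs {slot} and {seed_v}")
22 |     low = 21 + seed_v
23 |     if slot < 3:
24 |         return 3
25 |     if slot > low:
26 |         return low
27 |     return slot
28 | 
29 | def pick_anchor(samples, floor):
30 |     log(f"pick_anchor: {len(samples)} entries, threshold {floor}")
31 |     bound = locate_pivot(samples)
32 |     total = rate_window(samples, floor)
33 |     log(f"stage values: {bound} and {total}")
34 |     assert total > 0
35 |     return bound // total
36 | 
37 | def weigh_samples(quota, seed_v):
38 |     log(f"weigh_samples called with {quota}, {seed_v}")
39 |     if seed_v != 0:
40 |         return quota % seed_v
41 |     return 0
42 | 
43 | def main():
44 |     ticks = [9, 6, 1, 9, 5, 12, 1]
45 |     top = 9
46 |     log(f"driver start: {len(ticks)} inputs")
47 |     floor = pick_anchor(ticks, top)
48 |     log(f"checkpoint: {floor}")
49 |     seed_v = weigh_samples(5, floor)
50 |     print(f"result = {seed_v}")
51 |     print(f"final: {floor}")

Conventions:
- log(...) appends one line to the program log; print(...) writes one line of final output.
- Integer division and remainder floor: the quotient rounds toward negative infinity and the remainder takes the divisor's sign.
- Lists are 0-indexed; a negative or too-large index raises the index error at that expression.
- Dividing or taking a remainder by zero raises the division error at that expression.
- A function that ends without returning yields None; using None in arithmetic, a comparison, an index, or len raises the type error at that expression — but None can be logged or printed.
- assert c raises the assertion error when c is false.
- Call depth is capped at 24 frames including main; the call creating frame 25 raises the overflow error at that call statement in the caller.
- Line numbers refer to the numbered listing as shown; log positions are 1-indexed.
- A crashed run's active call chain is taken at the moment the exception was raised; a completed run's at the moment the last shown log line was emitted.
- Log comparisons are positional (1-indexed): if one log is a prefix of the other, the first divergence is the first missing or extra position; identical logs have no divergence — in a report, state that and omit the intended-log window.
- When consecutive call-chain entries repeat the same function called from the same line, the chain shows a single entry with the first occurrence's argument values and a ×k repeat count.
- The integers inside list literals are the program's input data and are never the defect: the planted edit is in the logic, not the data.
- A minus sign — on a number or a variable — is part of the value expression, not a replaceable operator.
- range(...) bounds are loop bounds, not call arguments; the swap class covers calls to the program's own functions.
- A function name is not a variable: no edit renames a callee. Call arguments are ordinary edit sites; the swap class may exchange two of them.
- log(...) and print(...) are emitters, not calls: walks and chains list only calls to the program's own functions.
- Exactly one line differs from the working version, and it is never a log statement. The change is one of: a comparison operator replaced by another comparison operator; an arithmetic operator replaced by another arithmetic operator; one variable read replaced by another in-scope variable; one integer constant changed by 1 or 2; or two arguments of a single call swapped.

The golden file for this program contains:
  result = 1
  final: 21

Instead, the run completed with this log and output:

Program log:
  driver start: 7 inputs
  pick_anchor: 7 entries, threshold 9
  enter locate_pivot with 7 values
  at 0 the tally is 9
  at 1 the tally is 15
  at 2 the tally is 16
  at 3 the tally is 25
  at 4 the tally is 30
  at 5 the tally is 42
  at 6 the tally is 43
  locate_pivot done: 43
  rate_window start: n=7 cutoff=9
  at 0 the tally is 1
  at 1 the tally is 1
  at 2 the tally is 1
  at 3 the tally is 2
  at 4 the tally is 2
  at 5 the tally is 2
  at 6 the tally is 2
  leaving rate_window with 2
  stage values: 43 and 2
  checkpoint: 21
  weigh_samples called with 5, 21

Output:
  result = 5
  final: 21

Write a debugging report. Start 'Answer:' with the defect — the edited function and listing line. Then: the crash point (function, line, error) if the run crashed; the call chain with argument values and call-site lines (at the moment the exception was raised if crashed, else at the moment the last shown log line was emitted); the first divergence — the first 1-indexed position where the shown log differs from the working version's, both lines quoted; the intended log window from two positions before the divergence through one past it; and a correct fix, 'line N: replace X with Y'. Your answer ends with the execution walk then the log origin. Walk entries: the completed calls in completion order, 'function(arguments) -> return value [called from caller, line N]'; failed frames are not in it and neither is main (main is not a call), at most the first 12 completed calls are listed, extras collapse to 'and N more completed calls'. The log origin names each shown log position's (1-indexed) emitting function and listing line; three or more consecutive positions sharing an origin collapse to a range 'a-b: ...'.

Answer: the defect is in main at line 49.
Key fact: The earliest visible damage is log position 23 — 'weigh_samples called with 5, 21' rather than the intended 'weigh_samples called with 21, 5'.
Call chain: main -> weigh_samples(5, 21) (called at line 49).
First divergence: at position 23 the run shows 'weigh_samples called with 5, 21' where the working version logs 'weigh_samples called with 21, 5'.
Intended log window:
  21: stage values: 43 and 2
  22: checkpoint: 21
  23: weigh_samples called with 21, 5
Execution walk:
  locate_pivot([9, 6, 1, 9, 5, 12, 1]) -> 43  [called from pick_anchor, line 31]
  rate_window([9, 6, 1, 9, 5, 12, 1], 9) -> 2  [called from pick_anchor, line 32]
  pick_anchor([9, 6, 1, 9, 5, 12, 1], 9) -> 21  [called from main, line 47]
  weigh_samples(5, 21) -> 5  [called from main, line 49]
Log origins:
  1: from main, line 46
  2: from pick_anchor, line 30
  3: from locate_pivot, line 2
  4-10: from locate_pivot, line 6
  11: from locate_pivot, line 7
  12: from rate_window, line 11
  13-19: from rate_window, line 16
  20: from rate_window, line 17
  21: from pick_anchor, line 33
  22: from main, line 48
  23: from weigh_samples, line 38
A correct fix: line 49: replace `weigh_samples(5, floor)` with `weigh_samples(floor, 5)`.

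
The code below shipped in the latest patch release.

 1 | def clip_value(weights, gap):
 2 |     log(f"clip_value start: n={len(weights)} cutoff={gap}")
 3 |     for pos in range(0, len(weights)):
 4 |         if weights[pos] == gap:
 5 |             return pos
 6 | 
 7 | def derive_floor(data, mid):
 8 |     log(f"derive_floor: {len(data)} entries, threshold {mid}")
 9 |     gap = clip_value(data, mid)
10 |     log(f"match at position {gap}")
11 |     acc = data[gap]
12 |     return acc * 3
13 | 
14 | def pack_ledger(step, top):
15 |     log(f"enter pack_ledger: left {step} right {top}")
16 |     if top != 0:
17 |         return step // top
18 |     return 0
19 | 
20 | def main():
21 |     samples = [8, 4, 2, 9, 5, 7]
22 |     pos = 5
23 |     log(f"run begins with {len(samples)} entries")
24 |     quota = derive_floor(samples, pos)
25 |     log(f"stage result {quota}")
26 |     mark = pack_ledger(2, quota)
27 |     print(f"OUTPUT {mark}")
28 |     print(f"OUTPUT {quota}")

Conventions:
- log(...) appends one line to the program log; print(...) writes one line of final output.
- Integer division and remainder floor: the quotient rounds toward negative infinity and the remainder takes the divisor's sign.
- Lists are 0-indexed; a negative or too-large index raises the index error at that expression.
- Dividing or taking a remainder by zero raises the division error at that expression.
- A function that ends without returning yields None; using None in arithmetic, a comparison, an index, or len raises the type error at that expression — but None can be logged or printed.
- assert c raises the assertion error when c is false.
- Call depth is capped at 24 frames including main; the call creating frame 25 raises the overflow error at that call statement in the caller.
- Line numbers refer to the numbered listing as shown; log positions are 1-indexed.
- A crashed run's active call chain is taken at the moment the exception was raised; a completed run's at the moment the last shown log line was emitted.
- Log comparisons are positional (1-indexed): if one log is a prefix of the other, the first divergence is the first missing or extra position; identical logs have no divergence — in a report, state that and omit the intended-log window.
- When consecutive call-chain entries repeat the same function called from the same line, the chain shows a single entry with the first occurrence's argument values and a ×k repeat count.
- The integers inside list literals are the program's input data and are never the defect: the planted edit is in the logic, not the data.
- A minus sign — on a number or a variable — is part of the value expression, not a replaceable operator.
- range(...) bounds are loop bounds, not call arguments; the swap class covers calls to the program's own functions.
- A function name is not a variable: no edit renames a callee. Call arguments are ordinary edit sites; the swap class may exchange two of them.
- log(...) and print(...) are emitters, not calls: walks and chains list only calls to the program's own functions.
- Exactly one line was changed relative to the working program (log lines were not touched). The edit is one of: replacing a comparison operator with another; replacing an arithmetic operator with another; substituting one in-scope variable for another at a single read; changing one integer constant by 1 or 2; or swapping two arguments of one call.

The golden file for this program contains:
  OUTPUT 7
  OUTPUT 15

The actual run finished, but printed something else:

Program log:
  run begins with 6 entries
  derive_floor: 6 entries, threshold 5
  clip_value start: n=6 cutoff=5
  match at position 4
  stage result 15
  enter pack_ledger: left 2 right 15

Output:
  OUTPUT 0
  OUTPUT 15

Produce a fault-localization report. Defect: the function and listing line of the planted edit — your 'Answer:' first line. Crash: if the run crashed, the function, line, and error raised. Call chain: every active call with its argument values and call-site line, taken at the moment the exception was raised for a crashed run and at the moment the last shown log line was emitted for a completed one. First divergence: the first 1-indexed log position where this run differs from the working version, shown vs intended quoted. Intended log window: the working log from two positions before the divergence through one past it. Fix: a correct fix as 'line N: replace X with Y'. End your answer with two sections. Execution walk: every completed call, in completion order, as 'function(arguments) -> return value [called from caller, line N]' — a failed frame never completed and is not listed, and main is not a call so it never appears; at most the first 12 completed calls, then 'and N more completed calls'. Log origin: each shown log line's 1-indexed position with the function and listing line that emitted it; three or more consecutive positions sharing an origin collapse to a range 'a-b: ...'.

Answer: the defect is in main at line 26.
The tell: Log line 6 is where behavior first shows: 'enter pack_ledger: left 2 right 15' appears instead of 'enter pack_ledger: left 15 right 2'.
Call chain: main -> pack_ledger(2, 15) (called at line 26).
First divergence: position 6; shown 'enter pack_ledger: left 2 right 15' vs intended 'enter pack_ledger: left 15 right 2'.
Intended log window:
  4: match at position 4
  5: stage result 15
  6: enter pack_ledger: left 15 right 2
Execution walk:
  clip_value([8, 4, 2, 9, 5, 7], 5) -> 4  [called from derive_floor, line 9]
  derive_floor([8, 4, 2, 9, 5, 7], 5) -> 15  [called from main, line 24]
  pack_ledger(2, 15) -> 0  [called from main, line 26]
Log origins:
  1: logged in main at line 23
  2: logged in derive_floor at line 8
  3: logged in clip_value at line 2
  4: logged in derive_floor at line 10
  5: logged in main at line 25
  6: logged in pack_ledger at line 15
A correct fix: line 26: replace `pack_ledger(2, quota)` with `pack_ledger(quota, 2)`.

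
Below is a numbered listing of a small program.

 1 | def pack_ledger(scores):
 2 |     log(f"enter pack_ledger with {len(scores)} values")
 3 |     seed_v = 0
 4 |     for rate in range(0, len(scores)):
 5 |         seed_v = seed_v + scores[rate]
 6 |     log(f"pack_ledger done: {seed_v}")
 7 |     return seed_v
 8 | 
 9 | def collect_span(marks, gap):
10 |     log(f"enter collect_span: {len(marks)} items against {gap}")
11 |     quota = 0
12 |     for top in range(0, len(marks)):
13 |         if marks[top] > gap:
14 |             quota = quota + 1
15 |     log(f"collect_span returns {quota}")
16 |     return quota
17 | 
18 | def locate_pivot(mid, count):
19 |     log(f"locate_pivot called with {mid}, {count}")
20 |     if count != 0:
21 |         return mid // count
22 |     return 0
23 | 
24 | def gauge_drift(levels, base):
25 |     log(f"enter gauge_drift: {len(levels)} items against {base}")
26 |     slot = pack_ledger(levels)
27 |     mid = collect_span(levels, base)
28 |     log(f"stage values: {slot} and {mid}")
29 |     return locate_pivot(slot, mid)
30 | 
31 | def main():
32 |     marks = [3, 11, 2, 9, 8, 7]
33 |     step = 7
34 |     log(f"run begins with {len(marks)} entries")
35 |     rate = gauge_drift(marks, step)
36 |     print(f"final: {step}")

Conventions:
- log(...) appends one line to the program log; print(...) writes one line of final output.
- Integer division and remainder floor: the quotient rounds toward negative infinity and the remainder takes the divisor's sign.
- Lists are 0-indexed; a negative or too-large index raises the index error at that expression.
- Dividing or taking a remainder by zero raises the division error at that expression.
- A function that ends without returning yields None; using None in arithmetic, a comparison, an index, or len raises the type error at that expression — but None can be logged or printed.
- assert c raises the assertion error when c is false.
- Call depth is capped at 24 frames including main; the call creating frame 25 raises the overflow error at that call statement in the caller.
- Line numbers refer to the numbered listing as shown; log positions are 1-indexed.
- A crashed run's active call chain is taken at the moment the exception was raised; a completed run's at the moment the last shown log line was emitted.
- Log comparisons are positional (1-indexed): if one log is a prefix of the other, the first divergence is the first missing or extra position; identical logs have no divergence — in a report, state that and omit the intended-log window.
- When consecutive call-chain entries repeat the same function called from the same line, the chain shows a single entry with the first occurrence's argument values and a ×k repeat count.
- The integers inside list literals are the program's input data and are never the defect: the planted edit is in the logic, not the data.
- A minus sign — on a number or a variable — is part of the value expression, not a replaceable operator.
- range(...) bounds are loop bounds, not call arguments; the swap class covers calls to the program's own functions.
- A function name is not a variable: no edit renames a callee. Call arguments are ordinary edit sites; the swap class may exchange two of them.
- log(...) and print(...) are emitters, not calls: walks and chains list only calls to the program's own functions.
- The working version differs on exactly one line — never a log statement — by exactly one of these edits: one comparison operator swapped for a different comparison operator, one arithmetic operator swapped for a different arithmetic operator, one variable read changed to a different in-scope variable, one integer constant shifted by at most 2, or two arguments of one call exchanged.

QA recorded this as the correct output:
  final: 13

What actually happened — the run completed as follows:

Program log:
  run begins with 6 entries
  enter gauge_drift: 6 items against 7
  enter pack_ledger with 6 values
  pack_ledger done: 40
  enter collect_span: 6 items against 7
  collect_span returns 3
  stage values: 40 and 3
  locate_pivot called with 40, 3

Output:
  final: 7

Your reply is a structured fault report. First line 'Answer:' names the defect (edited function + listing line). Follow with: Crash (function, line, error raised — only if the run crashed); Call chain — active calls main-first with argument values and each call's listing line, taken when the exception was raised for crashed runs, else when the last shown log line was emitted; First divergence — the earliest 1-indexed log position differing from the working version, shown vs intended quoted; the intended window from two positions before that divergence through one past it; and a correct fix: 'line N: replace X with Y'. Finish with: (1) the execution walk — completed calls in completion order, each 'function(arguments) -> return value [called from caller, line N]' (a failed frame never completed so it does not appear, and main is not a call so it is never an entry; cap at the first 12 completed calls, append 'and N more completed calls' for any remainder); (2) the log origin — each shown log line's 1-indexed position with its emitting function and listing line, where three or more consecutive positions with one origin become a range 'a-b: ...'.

Answer: the defect is in main at line 36.
Core observation: The two runs log identically and part ways only at the printed values.
Call chain: main -> gauge_drift([3, 11, 2, 9, 8, 7], 7) (called at line 35) -> locate_pivot(40, 3) (called at line 29).
First divergence: none; the two logs match at every position.
Execution walk:
  pack_ledger([3, 11, 2, 9, 8, 7]) -> 40  [called from gauge_drift, line 26]
  collect_span([3, 11, 2, 9, 8, 7], 7) -> 3  [called from gauge_drift, line 27]
  locate_pivot(40, 3) -> 13  [called from gauge_drift, line 29]
  gauge_drift([3, 11, 2, 9, 8, 7], 7) -> 13  [called from main, line 35]
Log origins:
  1: logged in main at line 34
  2: logged in gauge_drift at line 25
  3: logged in pack_ledger at line 2
  4: logged in pack_ledger at line 6
  5: logged in collect_span at line 10
  6: logged in collect_span at line 15
  7: logged in gauge_drift at line 28
  8: logged in locate_pivot at line 19
A correct fix: line 36: replace `step` with `rate`.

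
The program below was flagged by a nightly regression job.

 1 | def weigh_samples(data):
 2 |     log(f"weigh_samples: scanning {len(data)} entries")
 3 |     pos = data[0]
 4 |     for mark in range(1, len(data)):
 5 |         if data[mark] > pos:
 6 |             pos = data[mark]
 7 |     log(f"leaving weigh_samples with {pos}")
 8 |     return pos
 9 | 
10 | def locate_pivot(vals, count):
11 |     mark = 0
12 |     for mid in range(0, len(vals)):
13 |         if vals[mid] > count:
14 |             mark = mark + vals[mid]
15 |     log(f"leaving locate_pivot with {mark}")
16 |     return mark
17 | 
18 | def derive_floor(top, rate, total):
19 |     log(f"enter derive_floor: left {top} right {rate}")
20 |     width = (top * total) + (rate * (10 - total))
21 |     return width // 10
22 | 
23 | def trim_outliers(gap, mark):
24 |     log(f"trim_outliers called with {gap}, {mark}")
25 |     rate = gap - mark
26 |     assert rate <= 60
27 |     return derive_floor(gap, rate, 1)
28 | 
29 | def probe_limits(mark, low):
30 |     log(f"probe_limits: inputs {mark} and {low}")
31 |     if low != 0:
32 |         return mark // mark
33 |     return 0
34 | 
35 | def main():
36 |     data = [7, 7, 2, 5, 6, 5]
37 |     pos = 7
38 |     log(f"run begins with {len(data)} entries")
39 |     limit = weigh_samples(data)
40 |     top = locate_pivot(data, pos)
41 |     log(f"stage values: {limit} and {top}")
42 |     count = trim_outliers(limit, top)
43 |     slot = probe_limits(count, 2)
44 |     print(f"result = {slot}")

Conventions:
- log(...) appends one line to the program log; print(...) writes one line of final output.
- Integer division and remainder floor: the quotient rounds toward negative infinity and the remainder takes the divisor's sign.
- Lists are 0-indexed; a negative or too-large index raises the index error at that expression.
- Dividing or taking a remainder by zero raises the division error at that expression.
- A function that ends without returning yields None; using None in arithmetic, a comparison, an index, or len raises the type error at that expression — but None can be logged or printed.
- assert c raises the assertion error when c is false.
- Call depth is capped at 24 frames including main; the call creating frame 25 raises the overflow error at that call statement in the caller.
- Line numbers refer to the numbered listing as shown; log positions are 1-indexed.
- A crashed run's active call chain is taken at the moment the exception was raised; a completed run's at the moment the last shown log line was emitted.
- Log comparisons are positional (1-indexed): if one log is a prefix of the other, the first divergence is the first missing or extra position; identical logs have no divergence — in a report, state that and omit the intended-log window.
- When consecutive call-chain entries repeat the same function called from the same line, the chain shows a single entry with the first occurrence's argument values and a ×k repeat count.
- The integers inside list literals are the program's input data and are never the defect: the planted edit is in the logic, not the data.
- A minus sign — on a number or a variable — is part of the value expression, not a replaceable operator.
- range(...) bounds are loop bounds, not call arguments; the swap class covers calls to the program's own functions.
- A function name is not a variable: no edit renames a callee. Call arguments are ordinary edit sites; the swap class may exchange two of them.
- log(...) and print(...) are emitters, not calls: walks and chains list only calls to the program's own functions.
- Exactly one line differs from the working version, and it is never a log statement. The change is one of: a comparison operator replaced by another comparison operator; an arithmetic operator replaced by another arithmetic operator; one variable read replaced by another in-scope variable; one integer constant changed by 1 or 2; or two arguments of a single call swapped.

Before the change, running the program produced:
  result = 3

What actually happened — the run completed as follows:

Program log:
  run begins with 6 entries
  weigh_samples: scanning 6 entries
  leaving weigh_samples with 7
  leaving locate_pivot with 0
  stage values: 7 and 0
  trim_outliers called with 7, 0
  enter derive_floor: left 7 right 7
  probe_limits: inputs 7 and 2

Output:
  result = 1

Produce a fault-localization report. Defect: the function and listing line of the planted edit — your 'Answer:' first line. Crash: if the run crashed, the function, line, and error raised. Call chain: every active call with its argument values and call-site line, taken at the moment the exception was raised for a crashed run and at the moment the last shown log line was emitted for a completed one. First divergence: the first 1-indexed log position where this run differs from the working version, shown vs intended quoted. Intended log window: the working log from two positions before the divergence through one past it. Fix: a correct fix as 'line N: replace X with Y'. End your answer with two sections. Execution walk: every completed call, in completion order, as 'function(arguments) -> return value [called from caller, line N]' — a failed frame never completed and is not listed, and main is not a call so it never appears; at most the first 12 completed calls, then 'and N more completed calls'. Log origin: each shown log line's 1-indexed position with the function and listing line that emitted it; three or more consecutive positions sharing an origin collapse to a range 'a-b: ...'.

Answer: the defect is in probe_limits at line 32.
The tell: No log line changed; the fault shows up purely in the output.
Call chain: main -> probe_limits(7, 2) (called at line 43).
First divergence: there is none — every log position agrees.
Execution walk:
  weigh_samples([7, 7, 2, 5, 6, 5]) -> 7  [called from main, line 39]
  locate_pivot([7, 7, 2, 5, 6, 5], 7) -> 0  [called from main, line 40]
  derive_floor(7, 7, 1) -> 7  [called from trim_outliers, line 27]
  trim_outliers(7, 0) -> 7  [called from main, line 42]
  probe_limits(7, 2) -> 1  [called from main, line 43]
Log origin:
  1: from main, line 38
  2: from weigh_samples, line 2
  3: from weigh_samples, line 7
  4: from locate_pivot, line 15
  5: from main, line 41
  6: from trim_outliers, line 24
  7: from derive_floor, line 19
  8: from probe_limits, line 30
A correct fix: line 32: replace `mark // mark` with `mark // low`.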